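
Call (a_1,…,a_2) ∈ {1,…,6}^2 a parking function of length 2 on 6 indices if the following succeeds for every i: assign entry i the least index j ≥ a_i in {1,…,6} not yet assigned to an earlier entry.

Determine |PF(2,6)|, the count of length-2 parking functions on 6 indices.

35

|PF| = 5·7^1 = 5·7 = 35 (Pollak)
One tuple (4,1) → sorted (1,4): b_i ≤ 4+i ∀i, a PF.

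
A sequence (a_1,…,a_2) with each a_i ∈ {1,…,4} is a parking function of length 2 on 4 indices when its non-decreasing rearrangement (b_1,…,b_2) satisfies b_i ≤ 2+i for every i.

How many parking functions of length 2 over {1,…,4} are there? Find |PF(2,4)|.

15

|PF| = (4−2+1)·(4+1)^(2−1) = 3 · 5 = 15 [KW]
E.g. (1,2) → sorted (1,2): b_i ≤ 2+i ∀i, a PF.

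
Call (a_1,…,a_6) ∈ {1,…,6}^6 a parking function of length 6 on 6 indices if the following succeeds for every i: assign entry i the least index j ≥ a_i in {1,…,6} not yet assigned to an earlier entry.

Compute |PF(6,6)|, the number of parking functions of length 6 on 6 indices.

16807

|PF(6,6)| = (6−6+1)·(6+1)^(6−1) = 1 · 16807 = 16807
One tuple (2,1,2,5,3,5) → sorted (1,2,2,3,5,5): b_i ≤ i ∀i, a PF.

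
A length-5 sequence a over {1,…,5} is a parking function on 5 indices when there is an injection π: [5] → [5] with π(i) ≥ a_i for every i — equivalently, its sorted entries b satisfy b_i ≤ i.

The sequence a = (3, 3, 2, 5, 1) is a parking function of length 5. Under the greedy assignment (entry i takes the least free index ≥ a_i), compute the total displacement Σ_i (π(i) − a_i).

1

Σπ(i) = 1+…+5 = 15; Σa = 3+3+2+5+1 = 14; disp = 15−14 = 1.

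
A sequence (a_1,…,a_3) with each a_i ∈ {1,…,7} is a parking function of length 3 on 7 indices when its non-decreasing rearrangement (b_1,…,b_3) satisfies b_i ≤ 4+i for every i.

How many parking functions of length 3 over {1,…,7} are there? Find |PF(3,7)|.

320

|PF| = 5·8^2 = 5×64 = 320
One tuple (1,4,4) → sorted (1,4,4): b_i ≤ 4+i ∀i, a PF.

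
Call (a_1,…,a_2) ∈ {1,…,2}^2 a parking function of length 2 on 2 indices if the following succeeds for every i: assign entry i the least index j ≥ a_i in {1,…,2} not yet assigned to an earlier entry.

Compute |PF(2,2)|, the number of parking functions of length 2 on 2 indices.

#PF = 1·3^1 = 1·3 = 3
Example (2,1) → sorted (1,2): b_i ≤ i ∀i, a PF.

3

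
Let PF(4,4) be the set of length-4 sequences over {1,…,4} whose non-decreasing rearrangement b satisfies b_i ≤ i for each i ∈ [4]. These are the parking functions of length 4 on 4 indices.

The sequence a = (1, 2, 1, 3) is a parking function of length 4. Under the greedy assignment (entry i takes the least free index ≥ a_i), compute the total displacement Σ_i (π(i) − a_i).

Σπ = 4·5/2 = 10 (π permutes [4]); Σa = 1+2+1+3 = 7; disp = 10−7 = 3.

3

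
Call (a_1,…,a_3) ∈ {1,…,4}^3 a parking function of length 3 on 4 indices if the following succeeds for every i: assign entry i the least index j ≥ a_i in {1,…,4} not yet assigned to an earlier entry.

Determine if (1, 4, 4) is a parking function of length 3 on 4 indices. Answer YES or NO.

Rearranged: b = (1, 4, 4).
  b_1=1 ≤ 2
  b_2=4 > 3
  fails at i=2 ⇒ NO

NO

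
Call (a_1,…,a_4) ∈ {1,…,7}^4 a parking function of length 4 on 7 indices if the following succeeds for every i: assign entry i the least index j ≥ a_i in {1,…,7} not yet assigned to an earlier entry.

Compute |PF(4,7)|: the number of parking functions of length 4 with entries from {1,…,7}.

2048

Count = 4·8^3 = 4×512 = 2048 (Pollak)
One tuple (4,6,5,1) → sorted (1,4,5,6): b_i ≤ 3+i ∀i, a PF.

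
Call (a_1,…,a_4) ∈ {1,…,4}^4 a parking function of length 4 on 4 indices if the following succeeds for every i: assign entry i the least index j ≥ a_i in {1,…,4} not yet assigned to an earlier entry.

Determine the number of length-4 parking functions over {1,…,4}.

|PF(4,4)| = 1·5^3 = 1×125 = 125 [KW]
One tuple (1,2,2,2) → sorted (1,2,2,2): b_i ≤ i ∀i, a PF.

125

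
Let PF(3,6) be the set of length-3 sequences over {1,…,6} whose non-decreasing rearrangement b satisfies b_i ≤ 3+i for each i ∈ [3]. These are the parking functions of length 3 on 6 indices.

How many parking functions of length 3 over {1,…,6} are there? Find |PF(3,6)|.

196

|PF| = (6−3+1)·(6+1)^(3−1) = 4 · 49 = 196 (Pollak)
E.g. (6,5,2) → sorted (2,5,6): b_i ≤ 3+i ∀i, a PF.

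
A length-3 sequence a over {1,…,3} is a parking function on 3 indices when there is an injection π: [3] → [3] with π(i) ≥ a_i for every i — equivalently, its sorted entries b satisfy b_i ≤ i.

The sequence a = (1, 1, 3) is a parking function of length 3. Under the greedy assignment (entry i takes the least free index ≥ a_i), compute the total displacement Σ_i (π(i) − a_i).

Σπ(i) = 1+…+3 = 6; Σa = 1+1+3 = 5; disp = 6−5 = 1.

1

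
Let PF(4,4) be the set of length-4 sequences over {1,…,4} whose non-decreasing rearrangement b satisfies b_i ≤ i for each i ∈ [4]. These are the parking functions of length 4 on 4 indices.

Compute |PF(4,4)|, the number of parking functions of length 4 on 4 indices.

#PF = 1·5^3 = 1 · 125 = 125
Example (1,4,3,2) → sorted (1,2,3,4): b_i ≤ i ∀i, a PF.

125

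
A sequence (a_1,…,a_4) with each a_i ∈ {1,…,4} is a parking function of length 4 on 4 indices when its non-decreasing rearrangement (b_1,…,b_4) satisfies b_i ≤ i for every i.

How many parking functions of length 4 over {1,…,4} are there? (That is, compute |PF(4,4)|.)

|PF| = (4−4+1)·(4+1)^(4−1) = 1 · 125 = 125 (Pollak)
E.g. (2,3,3,1) → sorted (1,2,3,3): b_i ≤ i ∀i, a PF.

125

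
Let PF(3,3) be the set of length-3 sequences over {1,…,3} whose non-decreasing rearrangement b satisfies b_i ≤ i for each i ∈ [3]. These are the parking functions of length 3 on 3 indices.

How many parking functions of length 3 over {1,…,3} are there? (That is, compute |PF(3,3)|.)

16

Count = 1·4^2 = 1×16 = 16 (Konheim–Weiss)
One tuple (3,1,1) → sorted (1,1,3): b_i ≤ i ∀i, a PF.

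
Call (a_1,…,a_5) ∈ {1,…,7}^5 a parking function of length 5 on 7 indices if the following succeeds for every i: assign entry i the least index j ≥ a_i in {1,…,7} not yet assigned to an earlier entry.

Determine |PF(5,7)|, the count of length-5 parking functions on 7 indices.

12288

|PF| = (7+1−5)·(7+1)^{5−1} = 3×4096 = 12288 (Pollak)
One tuple (5,3,4,5,5) → sorted (3,4,5,5,5): b_i ≤ 2+i ∀i, a PF.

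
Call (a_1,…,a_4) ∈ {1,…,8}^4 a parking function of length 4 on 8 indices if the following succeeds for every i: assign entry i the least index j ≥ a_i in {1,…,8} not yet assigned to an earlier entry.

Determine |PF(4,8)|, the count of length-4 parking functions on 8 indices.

|PF| = (9−4)·9^(4−1) = 5×729 = 3645 (Konheim–Weiss)
Check (3,8,1,4) → sorted (1,3,4,8): b_i ≤ 4+i ∀i, a PF.

3645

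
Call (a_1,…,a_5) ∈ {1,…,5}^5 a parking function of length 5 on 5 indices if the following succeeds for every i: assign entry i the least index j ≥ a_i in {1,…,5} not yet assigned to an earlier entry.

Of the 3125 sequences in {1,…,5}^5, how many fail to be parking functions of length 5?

1829

#PF = (5+1−5)·(5+1)^{5−1} = 1·1296 = 1296 [KW]
Example (4,4,4,5,4) → sorted (4,4,4,4,5): b_1=4>1, not a PF.
5^5 − 1296 = 3125 − 1296 = 1829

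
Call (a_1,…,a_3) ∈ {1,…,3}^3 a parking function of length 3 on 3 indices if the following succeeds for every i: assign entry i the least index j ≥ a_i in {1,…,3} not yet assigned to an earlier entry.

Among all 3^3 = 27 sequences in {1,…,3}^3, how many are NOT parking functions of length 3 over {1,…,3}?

11

|PF(3,3)| = (4−3)·4^(3−1) = 1·16 = 16 (Pollak)
E.g. (3,3,3) → sorted (3,3,3): b_1=3>1, not a PF.
3^3 − 16 = 27 − 16 = 11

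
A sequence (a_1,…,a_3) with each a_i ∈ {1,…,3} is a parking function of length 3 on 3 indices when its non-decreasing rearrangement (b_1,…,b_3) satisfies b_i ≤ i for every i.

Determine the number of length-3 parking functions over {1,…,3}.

Count = (4−3)·4^(3−1) = 1 · 16 = 16 (Konheim–Weiss)
Check (1,2,2) → sorted (1,2,2): b_i ≤ i ∀i, a PF.

16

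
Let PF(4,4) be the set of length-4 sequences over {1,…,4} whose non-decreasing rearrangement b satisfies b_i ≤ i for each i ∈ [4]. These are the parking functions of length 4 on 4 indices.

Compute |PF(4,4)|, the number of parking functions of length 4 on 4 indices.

125

Count = (4+1−4)·(4+1)^{4−1} = 1 · 125 = 125
One tuple (1,1,2,1) → sorted (1,1,1,2): b_i ≤ i ∀i, a PF.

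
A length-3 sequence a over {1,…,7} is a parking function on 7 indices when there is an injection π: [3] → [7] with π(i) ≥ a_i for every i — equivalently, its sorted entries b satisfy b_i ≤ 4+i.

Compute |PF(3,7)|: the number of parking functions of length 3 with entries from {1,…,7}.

|PF(3,7)| = (7+1−3)·(7+1)^{3−1} = 5×64 = 320 (Pollak)
Check (4,2,3) → sorted (2,3,4): b_i ≤ 4+i ∀i, a PF.

320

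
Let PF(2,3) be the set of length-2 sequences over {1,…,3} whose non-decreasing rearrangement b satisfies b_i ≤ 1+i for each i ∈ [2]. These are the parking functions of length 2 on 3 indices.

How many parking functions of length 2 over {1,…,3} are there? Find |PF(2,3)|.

8

Count = (3+1−2)·(3+1)^{2−1} = 2×4 = 8 (Pollak)
Check (2,2) → sorted (2,2): b_i ≤ 1+i ∀i, a PF.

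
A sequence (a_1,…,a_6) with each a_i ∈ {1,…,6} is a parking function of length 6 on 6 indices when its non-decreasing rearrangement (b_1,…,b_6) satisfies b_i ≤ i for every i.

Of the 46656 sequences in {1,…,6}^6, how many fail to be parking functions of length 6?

29849

|PF(6,6)| = (7−6)·7^(6−1) = 1×16807 = 16807 (Pollak)
One tuple (6,6,1,3,5,5) → sorted (1,3,5,5,6,6): b_2=3>2, not a PF.
Total 46656; non-PF = 46656−16807 = 29849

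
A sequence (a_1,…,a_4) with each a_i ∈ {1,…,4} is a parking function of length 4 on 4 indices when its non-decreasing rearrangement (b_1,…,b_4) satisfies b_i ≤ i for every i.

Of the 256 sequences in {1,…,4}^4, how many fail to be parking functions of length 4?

Count = (4+1−4)·(4+1)^{4−1} = 1 · 125 = 125
One tuple (4,3,3,3) → sorted (3,3,3,4): b_1=3>1, not a PF.
So 256 − 125 = 131 fail.

131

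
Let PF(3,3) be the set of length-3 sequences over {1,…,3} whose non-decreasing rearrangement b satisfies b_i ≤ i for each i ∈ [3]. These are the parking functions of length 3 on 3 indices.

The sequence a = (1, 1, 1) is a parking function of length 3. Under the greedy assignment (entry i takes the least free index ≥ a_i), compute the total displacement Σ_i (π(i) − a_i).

3

Σπ(i) = 1+…+3 = 6; Σa = 1+1+1 = 3; disp = 6−3 = 3.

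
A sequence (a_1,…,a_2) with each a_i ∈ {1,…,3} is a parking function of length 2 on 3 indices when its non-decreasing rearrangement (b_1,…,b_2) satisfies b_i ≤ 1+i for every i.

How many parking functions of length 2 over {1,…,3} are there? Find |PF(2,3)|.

|PF(2,3)| = (3−2+1)·(3+1)^(2−1) = 2×4 = 8 (Konheim–Weiss)
One tuple (2,2) → sorted (2,2): b_i ≤ 1+i ∀i, a PF.

8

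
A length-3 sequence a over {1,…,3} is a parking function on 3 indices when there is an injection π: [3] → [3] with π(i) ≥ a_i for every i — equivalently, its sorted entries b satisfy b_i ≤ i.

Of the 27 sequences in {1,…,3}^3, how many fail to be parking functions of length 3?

11

#PF = (4−3)·4^(3−1) = 1 · 16 = 16 (Konheim–Weiss)
Check (3,1,3) → sorted (1,3,3): b_2=3>2, not a PF.
Total 27; non-PF = 27−16 = 11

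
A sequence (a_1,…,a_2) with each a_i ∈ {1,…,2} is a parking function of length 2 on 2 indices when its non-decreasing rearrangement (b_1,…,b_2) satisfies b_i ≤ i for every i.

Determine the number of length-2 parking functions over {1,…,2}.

3

#PF = 1·3^1 = 1×3 = 3
E.g. (1,2) → sorted (1,2): b_i ≤ i ∀i, a PF.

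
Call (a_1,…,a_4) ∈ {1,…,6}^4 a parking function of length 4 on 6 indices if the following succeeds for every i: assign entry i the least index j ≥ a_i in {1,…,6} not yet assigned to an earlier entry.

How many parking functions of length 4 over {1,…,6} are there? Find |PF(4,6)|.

1029

|PF| = (7−4)·7^(4−1) = 3·343 = 1029
E.g. (3,2,5,1) → sorted (1,2,3,5): b_i ≤ 2+i ∀i, a PF.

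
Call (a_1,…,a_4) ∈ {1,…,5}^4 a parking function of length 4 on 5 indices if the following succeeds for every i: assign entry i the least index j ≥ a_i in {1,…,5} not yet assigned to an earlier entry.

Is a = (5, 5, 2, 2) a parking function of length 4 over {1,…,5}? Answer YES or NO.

NO

Order a: b = (2, 2, 5, 5).
  b_1=2 ≤ 2
  b_2=2 ≤ 3
  b_3=5 > 4
  fails at i=3 ⇒ NO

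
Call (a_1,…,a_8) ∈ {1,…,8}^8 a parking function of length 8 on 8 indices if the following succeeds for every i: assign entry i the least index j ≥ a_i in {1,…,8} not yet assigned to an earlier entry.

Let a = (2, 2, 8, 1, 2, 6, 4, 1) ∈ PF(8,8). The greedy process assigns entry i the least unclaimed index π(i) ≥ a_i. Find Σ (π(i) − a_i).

Σπ = 36 ({1..8} each once); Σa = 2+2+8+1+2+6+4+1 = 26; disp = 36−26 = 10.

10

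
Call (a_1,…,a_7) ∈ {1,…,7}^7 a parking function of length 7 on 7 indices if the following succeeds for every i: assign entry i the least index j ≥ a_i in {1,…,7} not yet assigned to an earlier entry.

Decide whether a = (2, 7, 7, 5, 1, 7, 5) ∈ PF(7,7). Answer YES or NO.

NO

Sorted: b = (1, 2, 5, 5, 7, 7, 7).
  b_1=1 ≤ 1
  b_2=2 ≤ 2
  b_3=5 > 3
  fails at i=3 ⇒ NO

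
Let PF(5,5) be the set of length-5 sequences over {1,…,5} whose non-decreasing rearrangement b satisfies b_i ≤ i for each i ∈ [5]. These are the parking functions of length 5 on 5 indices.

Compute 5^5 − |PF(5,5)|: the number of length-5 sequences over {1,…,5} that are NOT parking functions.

1829

|PF| = 1·6^4 = 1·1296 = 1296 [KW]
Example (1,5,1,5,4) → sorted (1,1,4,5,5): b_3=4>3, not a PF.
5^5 − 1296 = 3125 − 1296 = 1829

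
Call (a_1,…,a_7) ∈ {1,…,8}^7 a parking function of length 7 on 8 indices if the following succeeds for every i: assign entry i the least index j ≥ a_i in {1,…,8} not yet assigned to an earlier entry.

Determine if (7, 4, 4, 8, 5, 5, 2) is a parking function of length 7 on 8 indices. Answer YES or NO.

Sorted: b = (2, 4, 4, 5, 5, 7, 8).
  b_1=2 ≤ 2
  b_2=4 > 3
  fails at i=2 ⇒ NO

NO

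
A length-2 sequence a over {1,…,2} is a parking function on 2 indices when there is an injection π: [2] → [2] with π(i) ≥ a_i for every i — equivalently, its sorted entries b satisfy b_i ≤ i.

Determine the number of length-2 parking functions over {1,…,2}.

|PF(2,2)| = (3−2)·3^(2−1) = 1·3 = 3
Example (1,2) → sorted (1,2): b_i ≤ i ∀i, a PF.

3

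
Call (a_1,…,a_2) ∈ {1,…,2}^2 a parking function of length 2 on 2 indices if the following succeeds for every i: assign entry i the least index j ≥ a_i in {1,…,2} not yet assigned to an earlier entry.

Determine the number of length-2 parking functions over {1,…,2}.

3

Count = (2−2+1)·(2+1)^(2−1) = 1×3 = 3 (Konheim–Weiss)
Example (1,1) → sorted (1,1): b_i ≤ i ∀i, a PF.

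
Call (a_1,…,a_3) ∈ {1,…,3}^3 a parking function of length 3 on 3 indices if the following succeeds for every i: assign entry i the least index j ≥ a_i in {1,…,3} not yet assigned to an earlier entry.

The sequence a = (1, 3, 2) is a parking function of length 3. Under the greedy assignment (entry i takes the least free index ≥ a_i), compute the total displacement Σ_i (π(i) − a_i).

Σπ = 6 ({1..3} each once); Σa = 1+3+2 = 6; disp = 6−6 = 0.

0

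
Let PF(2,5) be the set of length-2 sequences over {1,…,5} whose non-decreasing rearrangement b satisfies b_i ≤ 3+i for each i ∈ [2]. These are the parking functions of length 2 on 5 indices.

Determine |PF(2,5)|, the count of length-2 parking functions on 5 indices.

24

|PF(2,5)| = 4·6^1 = 4 · 6 = 24 [KW]
Check (2,2) → sorted (2,2): b_i ≤ 3+i ∀i, a PF.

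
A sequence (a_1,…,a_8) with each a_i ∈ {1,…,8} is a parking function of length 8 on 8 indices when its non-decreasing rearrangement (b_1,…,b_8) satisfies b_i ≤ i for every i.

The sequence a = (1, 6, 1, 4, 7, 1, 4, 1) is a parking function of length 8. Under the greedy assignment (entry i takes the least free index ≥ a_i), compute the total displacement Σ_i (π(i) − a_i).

Σπ = 8·9/2 = 36 (π permutes [8]); Σa = 1+6+1+4+7+1+4+1 = 25; disp = 36−25 = 11.

11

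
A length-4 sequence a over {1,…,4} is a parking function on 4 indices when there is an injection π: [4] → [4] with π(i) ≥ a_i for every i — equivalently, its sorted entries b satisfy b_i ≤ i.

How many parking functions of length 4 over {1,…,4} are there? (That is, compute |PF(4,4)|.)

125

|PF(4,4)| = 1·5^3 = 1 · 125 = 125 [KW]
Example (2,2,1,4) → sorted (1,2,2,4): b_i ≤ i ∀i, a PF.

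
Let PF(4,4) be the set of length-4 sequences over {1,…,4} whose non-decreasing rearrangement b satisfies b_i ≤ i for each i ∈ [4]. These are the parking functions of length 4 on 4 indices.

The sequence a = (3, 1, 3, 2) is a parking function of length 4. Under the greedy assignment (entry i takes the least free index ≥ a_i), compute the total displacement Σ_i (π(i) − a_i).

1

Σπ = 10 ({1..4} each once); Σa = 3+1+3+2 = 9; disp = 10−9 = 1.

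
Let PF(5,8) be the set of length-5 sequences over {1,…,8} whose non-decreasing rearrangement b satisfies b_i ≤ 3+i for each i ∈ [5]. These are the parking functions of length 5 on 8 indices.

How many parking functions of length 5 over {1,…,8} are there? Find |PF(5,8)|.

Count = (8−5+1)·(8+1)^(5−1) = 4×6561 = 26244 (Konheim–Weiss)
Check (7,7,5,2,6) → sorted (2,5,6,7,7): b_i ≤ 3+i ∀i, a PF.

26244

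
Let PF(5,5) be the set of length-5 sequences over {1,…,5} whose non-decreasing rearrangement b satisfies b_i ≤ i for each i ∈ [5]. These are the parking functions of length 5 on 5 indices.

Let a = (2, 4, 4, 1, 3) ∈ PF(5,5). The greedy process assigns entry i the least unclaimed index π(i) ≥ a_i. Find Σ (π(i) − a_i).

Σπ = 5·6/2 = 15 (π permutes [5]); Σa = 2+4+4+1+3 = 14; disp = 15−14 = 1.

1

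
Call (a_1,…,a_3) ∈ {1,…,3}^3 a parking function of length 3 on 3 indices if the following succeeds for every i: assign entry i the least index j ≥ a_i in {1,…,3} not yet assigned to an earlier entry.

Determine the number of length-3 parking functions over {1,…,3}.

Count = (3−3+1)·(3+1)^(3−1) = 1·16 = 16
Example (2,1,3) → sorted (1,2,3): b_i ≤ i ∀i, a PF.

16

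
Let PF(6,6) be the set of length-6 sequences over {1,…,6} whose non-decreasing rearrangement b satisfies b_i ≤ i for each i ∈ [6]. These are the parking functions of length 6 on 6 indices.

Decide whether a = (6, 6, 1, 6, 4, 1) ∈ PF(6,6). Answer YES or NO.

NO

Sorted: b = (1, 1, 4, 6, 6, 6).
  b_1=1 ≤ 1
  b_2=1 ≤ 2
  b_3=4 > 3
  fails at i=3 ⇒ NO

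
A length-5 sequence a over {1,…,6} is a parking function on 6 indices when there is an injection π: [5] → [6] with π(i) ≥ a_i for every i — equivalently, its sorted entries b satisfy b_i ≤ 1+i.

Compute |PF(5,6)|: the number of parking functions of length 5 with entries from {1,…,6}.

4802

|PF(5,6)| = (6+1−5)·(6+1)^{5−1} = 2×2401 = 4802 [KW]
Example (5,1,2,3,4) → sorted (1,2,3,4,5): b_i ≤ 1+i ∀i, a PF.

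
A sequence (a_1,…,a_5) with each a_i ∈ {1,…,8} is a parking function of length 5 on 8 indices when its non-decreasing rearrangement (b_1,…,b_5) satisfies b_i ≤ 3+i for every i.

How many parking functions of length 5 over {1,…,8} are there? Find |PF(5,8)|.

26244

|PF| = 4·9^4 = 4 · 6561 = 26244 [KW]
Check (2,7,6,6,3) → sorted (2,3,6,6,7): b_i ≤ 3+i ∀i, a PF.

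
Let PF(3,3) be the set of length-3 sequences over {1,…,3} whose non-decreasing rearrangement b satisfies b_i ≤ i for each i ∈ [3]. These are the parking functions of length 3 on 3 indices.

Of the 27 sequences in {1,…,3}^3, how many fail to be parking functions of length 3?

11

|PF| = (4−3)·4^(3−1) = 1·16 = 16 [KW]
Example (2,2,3) → sorted (2,2,3): b_1=2>1, not a PF.
Total 27; non-PF = 27−16 = 11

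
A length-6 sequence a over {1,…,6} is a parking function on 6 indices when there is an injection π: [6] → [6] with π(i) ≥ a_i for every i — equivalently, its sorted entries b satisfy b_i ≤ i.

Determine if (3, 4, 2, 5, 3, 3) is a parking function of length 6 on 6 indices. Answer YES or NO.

NO

Rearranged: b = (2, 3, 3, 3, 4, 5).
  b_1=2 > 1
  fails at i=1 ⇒ NO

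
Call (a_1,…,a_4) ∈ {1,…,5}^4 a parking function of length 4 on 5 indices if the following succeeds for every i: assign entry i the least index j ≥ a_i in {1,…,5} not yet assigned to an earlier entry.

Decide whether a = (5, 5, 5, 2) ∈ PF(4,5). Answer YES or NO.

Order a: b = (2, 5, 5, 5).
  b_1=2 ≤ 2
  b_2=5 > 3
  fails at i=2 ⇒ NO

NO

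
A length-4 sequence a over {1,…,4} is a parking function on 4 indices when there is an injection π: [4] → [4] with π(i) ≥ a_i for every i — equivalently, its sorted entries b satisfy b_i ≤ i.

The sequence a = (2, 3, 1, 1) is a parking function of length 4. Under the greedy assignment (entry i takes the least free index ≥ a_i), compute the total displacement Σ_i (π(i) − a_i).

3

Σπ = 4·5/2 = 10 (π permutes [4]); Σa = 2+3+1+1 = 7; disp = 10−7 = 3.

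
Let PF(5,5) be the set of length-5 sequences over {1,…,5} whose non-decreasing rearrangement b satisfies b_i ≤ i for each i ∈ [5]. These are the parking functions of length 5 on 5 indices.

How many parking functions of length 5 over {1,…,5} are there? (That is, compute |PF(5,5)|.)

1296

Count = (5+1−5)·(5+1)^{5−1} = 1·1296 = 1296
Example (2,3,1,1,2) → sorted (1,1,2,2,3): b_i ≤ i ∀i, a PF.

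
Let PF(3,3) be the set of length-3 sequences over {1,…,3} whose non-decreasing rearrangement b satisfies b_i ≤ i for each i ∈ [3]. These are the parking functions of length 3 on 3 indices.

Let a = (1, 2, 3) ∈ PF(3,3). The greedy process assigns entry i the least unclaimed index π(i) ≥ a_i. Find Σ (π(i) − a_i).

0

Σπ = 6 ({1..3} each once); Σa = 1+2+3 = 6; disp = 6−6 = 0.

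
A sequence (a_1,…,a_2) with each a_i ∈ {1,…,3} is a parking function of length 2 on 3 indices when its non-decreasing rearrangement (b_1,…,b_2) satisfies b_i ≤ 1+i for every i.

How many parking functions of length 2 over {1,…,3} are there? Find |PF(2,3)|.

8

#PF = (4−2)·4^(2−1) = 2 · 4 = 8 [KW]
E.g. (1,1) → sorted (1,1): b_i ≤ 1+i ∀i, a PF.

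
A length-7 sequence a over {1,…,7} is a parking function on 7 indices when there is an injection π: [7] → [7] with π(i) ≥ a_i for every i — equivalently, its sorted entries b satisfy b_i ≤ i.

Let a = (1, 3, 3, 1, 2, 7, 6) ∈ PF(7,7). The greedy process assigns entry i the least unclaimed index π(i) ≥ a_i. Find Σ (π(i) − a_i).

Σπ = 7·8/2 = 28 (π permutes [7]); Σa = 1+3+3+1+2+7+6 = 23; disp = 28−23 = 5.

5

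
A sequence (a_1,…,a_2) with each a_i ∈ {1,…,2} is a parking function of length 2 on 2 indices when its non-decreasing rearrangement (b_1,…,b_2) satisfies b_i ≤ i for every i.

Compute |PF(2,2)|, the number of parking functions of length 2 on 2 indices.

|PF| = 1·3^1 = 1·3 = 3 (Pollak)
E.g. (2,1) → sorted (1,2): b_i ≤ i ∀i, a PF.

3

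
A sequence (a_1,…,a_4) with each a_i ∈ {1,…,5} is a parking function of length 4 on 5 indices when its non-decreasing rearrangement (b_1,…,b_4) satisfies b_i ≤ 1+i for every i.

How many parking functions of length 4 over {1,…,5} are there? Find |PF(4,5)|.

432

|PF| = 2·6^3 = 2×216 = 432 (Pollak)
Example (2,3,2,2) → sorted (2,2,2,3): b_i ≤ 1+i ∀i, a PF.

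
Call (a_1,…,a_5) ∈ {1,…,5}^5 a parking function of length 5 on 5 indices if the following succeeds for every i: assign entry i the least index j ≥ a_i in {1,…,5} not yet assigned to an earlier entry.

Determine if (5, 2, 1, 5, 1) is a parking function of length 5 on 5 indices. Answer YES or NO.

Order a: b = (1, 1, 2, 5, 5).
  b_1=1 ≤ 1
  b_2=1 ≤ 2
  b_3=2 ≤ 3
  b_4=5 > 4
  fails at i=4 ⇒ NO

NO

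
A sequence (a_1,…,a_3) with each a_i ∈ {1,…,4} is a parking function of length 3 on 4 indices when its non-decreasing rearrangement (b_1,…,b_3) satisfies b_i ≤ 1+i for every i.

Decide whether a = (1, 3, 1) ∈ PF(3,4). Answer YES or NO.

Order a: b = (1, 1, 3).
  b_1=1 ≤ 2
  b_2=1 ≤ 3
  b_3=3 ≤ 4
All bounds hold ⇒ YES

YES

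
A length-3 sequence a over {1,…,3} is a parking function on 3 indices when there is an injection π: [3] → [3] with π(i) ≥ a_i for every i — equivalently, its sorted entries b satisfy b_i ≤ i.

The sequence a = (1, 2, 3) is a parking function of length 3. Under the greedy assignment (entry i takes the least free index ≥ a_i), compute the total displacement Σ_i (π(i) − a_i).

Σπ = 6 ({1..3} each once); Σa = 1+2+3 = 6; disp = 6−6 = 0.

0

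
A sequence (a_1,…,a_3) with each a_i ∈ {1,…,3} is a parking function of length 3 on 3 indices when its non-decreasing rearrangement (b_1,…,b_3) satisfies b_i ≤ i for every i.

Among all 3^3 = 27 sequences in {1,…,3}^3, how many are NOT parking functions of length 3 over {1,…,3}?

11

|PF(3,3)| = (3−3+1)·(3+1)^(3−1) = 1 · 16 = 16 [KW]
One tuple (2,3,2) → sorted (2,2,3): b_1=2>1, not a PF.
So 27 − 16 = 11 fail.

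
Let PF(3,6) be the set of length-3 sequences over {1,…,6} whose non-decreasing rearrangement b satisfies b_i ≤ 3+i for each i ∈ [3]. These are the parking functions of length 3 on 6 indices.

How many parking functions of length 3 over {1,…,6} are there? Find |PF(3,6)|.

196

|PF| = 4·7^2 = 4×49 = 196 (Pollak)
E.g. (6,2,1) → sorted (1,2,6): b_i ≤ 3+i ∀i, a PF.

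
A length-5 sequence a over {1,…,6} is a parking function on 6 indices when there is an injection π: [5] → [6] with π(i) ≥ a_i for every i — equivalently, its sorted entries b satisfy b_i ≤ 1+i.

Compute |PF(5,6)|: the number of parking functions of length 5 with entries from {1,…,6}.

|PF| = (7−5)·7^(5−1) = 2·2401 = 4802 [KW]
One tuple (6,3,1,4,5) → sorted (1,3,4,5,6): b_i ≤ 1+i ∀i, a PF.

4802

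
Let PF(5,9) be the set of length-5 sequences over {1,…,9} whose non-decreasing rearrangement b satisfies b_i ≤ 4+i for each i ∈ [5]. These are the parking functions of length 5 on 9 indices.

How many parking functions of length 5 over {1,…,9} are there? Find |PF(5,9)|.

50000

Count = (9−5+1)·(9+1)^(5−1) = 5 · 10000 = 50000 (Pollak)
Example (2,8,8,5,5) → sorted (2,5,5,8,8): b_i ≤ 4+i ∀i, a PF.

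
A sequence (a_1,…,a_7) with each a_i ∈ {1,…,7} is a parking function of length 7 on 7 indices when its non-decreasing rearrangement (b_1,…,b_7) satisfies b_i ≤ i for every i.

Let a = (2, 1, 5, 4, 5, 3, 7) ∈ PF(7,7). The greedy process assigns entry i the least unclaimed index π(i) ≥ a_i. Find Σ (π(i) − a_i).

1

Σπ = 7·8/2 = 28 (π permutes [7]); Σa = 2+1+5+4+5+3+7 = 27; disp = 28−27 = 1.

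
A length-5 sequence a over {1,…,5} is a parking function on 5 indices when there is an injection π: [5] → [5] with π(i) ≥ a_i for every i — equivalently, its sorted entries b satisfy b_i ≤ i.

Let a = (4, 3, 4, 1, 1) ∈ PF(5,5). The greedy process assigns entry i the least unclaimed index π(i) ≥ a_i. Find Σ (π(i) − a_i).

2

Σπ(i) = 1+…+5 = 15; Σa = 4+3+4+1+1 = 13; disp = 15−13 = 2.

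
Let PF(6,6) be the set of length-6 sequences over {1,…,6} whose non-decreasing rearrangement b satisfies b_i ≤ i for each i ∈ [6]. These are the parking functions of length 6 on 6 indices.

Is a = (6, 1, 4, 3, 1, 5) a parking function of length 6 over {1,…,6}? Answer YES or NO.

YES

Sorted: b = (1, 1, 3, 4, 5, 6).
  b_1=1 ≤ 1
  b_2=1 ≤ 2
  b_3=3 ≤ 3
  b_4=4 ≤ 4
  b_5=5 ≤ 5
  b_6=6 ≤ 6
All bounds hold ⇒ YES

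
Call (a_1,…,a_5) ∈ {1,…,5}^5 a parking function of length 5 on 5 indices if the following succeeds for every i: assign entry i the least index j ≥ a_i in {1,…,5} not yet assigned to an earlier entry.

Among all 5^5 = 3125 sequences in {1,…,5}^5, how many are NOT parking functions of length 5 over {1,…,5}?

1829

|PF| = 1·6^4 = 1·1296 = 1296 [KW]
Example (2,3,2,5,2) → sorted (2,2,2,3,5): b_1=2>1, not a PF.
So 3125 − 1296 = 1829 fail.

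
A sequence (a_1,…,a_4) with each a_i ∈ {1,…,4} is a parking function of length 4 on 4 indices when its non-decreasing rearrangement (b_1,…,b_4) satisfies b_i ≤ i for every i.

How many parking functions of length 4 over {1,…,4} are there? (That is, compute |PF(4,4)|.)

Count = (4+1−4)·(4+1)^{4−1} = 1·125 = 125 [KW]
Example (3,3,1,2) → sorted (1,2,3,3): b_i ≤ i ∀i, a PF.

125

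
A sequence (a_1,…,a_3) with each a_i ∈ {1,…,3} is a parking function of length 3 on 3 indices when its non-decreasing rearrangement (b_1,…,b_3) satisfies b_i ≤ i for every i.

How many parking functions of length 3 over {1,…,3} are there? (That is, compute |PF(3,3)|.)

Count = (4−3)·4^(3−1) = 1·16 = 16 (Konheim–Weiss)
E.g. (1,1,2) → sorted (1,1,2): b_i ≤ i ∀i, a PF.

16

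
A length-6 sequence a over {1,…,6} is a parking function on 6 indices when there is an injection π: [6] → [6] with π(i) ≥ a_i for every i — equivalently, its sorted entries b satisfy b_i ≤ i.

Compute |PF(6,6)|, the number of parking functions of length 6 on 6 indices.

16807

|PF| = (6−6+1)·(6+1)^(6−1) = 1·16807 = 16807 [KW]
One tuple (1,2,6,1,2,1) → sorted (1,1,1,2,2,6): b_i ≤ i ∀i, a PF.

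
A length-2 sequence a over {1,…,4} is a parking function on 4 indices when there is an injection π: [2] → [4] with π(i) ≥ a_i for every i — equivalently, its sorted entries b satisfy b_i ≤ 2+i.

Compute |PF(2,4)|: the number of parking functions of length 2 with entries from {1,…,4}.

#PF = (4−2+1)·(4+1)^(2−1) = 3 · 5 = 15 (Konheim–Weiss)
Check (1,4) → sorted (1,4): b_i ≤ 2+i ∀i, a PF.

15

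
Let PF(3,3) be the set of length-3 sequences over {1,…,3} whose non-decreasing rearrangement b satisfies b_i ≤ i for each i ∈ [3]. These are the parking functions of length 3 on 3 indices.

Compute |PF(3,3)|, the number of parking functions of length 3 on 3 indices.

16

#PF = (3−3+1)·(3+1)^(3−1) = 1 · 16 = 16 (Pollak)
Example (3,2,1) → sorted (1,2,3): b_i ≤ i ∀i, a PF.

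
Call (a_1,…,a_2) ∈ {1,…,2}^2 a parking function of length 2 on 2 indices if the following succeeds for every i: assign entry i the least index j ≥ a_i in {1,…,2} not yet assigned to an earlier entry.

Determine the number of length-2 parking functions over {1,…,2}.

|PF| = 1·3^1 = 1·3 = 3 [KW]
E.g. (1,1) → sorted (1,1): b_i ≤ i ∀i, a PF.

3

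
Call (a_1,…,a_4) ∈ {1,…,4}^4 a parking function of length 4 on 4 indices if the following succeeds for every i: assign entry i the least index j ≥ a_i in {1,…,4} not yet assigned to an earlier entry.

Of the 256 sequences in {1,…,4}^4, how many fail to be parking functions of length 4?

131

Count = (5−4)·5^(4−1) = 1 · 125 = 125 (Pollak)
Example (3,3,4,3) → sorted (3,3,3,4): b_1=3>1, not a PF.
So 256 − 125 = 131 fail.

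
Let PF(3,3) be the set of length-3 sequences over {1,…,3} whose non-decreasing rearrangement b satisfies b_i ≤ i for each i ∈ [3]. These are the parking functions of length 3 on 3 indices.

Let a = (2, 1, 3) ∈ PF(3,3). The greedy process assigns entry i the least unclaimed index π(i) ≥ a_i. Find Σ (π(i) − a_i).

0

Σπ = 3·4/2 = 6 (π permutes [3]); Σa = 2+1+3 = 6; disp = 6−6 = 0.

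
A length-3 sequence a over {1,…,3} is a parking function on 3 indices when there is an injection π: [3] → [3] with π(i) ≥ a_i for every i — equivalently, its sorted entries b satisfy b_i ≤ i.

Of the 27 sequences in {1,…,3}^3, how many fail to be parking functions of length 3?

11

Count = 1·4^2 = 1×16 = 16 (Konheim–Weiss)
Example (3,2,3) → sorted (2,3,3): b_1=2>1, not a PF.
So 27 − 16 = 11 fail.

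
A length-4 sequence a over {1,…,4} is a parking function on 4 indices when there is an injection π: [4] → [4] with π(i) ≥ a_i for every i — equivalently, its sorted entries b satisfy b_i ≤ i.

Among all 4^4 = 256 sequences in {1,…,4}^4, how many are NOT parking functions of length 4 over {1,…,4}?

131

|PF| = (4−4+1)·(4+1)^(4−1) = 1 · 125 = 125 (Konheim–Weiss)
Check (2,2,4,4) → sorted (2,2,4,4): b_1=2>1, not a PF.
Total 256; non-PF = 256−125 = 131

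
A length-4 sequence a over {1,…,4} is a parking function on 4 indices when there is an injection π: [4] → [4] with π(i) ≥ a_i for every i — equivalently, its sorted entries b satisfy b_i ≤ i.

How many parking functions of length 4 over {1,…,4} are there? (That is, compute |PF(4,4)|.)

125

#PF = (5−4)·5^(4−1) = 1 · 125 = 125
Check (2,2,1,2) → sorted (1,2,2,2): b_i ≤ i ∀i, a PF.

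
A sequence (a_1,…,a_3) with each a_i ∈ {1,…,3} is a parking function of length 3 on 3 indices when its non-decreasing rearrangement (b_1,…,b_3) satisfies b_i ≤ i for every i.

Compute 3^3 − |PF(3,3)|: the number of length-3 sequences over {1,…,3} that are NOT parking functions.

Count = (3+1−3)·(3+1)^{3−1} = 1×16 = 16 [KW]
Check (3,1,3) → sorted (1,3,3): b_2=3>2, not a PF.
So 27 − 16 = 11 fail.

11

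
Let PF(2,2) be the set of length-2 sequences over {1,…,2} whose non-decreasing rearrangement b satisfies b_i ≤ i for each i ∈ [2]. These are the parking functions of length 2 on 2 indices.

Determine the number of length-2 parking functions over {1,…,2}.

3

Count = 1·3^1 = 1×3 = 3
E.g. (1,2) → sorted (1,2): b_i ≤ i ∀i, a PF.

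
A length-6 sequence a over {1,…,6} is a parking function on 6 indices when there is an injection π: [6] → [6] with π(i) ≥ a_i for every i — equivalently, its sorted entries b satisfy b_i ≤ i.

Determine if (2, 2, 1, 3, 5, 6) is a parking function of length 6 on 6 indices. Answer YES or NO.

YES

Sorted: b = (1, 2, 2, 3, 5, 6).
  b_1=1 ≤ 1
  b_2=2 ≤ 2
  b_3=2 ≤ 3
  b_4=3 ≤ 4
  b_5=5 ≤ 5
  b_6=6 ≤ 6
All bounds hold ⇒ YES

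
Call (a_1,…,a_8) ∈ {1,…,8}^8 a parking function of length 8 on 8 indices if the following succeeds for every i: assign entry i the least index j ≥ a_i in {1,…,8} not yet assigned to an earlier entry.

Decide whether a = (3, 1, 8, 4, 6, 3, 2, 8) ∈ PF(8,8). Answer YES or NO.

NO

Rearranged: b = (1, 2, 3, 3, 4, 6, 8, 8).
  b_1=1 ≤ 1
  b_2=2 ≤ 2
  b_3=3 ≤ 3
  b_4=3 ≤ 4
  b_5=4 ≤ 5
  b_6=6 ≤ 6
  b_7=8 > 7
  fails at i=7 ⇒ NO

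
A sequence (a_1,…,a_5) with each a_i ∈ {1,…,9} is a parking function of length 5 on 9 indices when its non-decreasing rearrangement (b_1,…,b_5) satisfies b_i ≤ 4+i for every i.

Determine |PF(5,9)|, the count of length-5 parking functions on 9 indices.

#PF = (9−5+1)·(9+1)^(5−1) = 5×10000 = 50000 (Pollak)
One tuple (5,4,9,3,5) → sorted (3,4,5,5,9): b_i ≤ 4+i ∀i, a PF.

50000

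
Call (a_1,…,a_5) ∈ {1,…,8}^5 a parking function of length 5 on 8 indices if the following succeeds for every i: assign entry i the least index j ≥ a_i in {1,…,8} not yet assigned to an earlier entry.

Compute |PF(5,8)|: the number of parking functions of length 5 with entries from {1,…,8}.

26244

|PF(5,8)| = 4·9^4 = 4×6561 = 26244 [KW]
Example (1,2,2,2,7) → sorted (1,2,2,2,7): b_i ≤ 3+i ∀i, a PF.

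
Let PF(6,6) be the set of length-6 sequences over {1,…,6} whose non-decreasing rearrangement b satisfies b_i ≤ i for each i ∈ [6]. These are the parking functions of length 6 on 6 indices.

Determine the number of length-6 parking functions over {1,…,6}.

16807

#PF = (6+1−6)·(6+1)^{6−1} = 1×16807 = 16807
Check (4,2,1,2,5,5) → sorted (1,2,2,4,5,5): b_i ≤ i ∀i, a PF.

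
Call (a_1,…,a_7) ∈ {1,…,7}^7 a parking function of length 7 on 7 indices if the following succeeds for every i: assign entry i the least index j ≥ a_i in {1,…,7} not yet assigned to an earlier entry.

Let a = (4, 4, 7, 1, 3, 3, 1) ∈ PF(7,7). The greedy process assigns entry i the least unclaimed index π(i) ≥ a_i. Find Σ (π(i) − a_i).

5

Σπ = 28 ({1..7} each once); Σa = 4+4+7+1+3+3+1 = 23; disp = 28−23 = 5.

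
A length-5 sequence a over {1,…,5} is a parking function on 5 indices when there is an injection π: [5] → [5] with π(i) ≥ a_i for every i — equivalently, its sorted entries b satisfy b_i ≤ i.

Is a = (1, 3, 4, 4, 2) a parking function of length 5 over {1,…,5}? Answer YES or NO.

Sorted: b = (1, 2, 3, 4, 4).
  b_1=1 ≤ 1
  b_2=2 ≤ 2
  b_3=3 ≤ 3
  b_4=4 ≤ 4
  b_5=4 ≤ 5
All bounds hold ⇒ YES

YES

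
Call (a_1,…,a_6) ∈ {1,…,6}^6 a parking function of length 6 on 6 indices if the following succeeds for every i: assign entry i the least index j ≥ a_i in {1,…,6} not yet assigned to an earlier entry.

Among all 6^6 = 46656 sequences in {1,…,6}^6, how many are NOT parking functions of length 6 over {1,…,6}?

|PF| = (6+1−6)·(6+1)^{6−1} = 1 · 16807 = 16807 (Konheim–Weiss)
E.g. (6,2,4,4,6,5) → sorted (2,4,4,5,6,6): b_1=2>1, not a PF.
Total 46656; non-PF = 46656−16807 = 29849

29849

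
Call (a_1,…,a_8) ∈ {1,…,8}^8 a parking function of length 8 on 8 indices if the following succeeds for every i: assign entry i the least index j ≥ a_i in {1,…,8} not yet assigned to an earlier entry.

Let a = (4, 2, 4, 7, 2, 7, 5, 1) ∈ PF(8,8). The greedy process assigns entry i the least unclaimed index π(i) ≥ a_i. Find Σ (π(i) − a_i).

Σπ = 8·9/2 = 36 (π permutes [8]); Σa = 4+2+4+7+2+7+5+1 = 32; disp = 36−32 = 4.

4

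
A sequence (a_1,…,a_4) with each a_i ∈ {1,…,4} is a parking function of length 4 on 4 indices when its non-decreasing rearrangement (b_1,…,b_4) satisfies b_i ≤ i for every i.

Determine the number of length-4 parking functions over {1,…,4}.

|PF| = 1·5^3 = 1 · 125 = 125 (Pollak)
Check (1,3,1,1) → sorted (1,1,1,3): b_i ≤ i ∀i, a PF.

125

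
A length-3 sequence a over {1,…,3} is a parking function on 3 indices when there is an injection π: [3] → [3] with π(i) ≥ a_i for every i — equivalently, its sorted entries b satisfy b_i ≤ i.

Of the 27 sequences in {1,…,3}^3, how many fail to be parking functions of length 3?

11

|PF| = (3+1−3)·(3+1)^{3−1} = 1·16 = 16 (Konheim–Weiss)
Example (2,2,2) → sorted (2,2,2): b_1=2>1, not a PF.
Total 27; non-PF = 27−16 = 11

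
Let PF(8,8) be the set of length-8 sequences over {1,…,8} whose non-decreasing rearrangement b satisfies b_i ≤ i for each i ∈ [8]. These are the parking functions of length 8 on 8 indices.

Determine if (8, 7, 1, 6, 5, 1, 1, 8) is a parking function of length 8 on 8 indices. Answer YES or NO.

Order a: b = (1, 1, 1, 5, 6, 7, 8, 8).
  b_1=1 ≤ 1
  b_2=1 ≤ 2
  b_3=1 ≤ 3
  b_4=5 > 4
  fails at i=4 ⇒ NO

NO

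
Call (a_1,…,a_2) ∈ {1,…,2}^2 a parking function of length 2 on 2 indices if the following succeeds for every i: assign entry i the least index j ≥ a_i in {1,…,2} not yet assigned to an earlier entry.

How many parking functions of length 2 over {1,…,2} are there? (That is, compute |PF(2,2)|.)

#PF = (2+1−2)·(2+1)^{2−1} = 1·3 = 3 (Pollak)
E.g. (2,1) → sorted (1,2): b_i ≤ i ∀i, a PF.

3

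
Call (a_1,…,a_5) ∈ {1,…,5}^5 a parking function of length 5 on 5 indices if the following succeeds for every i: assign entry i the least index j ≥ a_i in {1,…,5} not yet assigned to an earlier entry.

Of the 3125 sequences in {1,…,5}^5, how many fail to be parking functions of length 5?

1829

|PF| = (6−5)·6^(5−1) = 1×1296 = 1296 (Konheim–Weiss)
Example (4,4,2,2,2) → sorted (2,2,2,4,4): b_1=2>1, not a PF.
So 3125 − 1296 = 1829 fail.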